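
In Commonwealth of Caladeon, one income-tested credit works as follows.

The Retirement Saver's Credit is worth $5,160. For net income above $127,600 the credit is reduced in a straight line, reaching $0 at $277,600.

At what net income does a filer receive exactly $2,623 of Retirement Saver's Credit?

$2,623 is 2,623/5,160 of the full $5,160, so 2,537/5,160 of the $150,000 range has been used: income = $127,600 + $150,000 × 2,537/5,160 = $201,350.

$201,350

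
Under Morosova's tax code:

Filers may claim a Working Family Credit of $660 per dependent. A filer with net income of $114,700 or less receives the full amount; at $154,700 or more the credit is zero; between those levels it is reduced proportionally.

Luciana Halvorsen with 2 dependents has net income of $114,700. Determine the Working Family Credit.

Working Family Credit: base = 2 × $660 = $1,320. $114,700 is at or below the $114,700 threshold, so the full $1,320 applies.

$1,320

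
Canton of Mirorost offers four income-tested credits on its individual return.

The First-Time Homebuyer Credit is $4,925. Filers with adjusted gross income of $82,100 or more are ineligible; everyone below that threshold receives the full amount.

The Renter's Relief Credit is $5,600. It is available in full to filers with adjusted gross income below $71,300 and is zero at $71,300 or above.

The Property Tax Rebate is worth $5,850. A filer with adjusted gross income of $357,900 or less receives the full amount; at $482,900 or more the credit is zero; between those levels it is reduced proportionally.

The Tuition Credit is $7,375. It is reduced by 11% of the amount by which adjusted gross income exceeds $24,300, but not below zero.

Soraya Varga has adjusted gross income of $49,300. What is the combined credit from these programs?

$21,000

First-Time Homebuyer Credit: $49,300 is below the $82,100 cutoff, so the full $4,925 applies.
Renter's Relief Credit: $49,300 is below the $71,300 cutoff, so the full $5,600 applies.
Property Tax Rebate: $49,300 is at or below the $357,900 threshold, so the full $5,850 applies.
Tuition Credit: 11% of the $25,000 excess over $24,300 is $2,750; credit = $7,375 − $2,750 = $4,625.
Total: $4,925 + $5,600 + $5,850 + $4,625 = $21,000.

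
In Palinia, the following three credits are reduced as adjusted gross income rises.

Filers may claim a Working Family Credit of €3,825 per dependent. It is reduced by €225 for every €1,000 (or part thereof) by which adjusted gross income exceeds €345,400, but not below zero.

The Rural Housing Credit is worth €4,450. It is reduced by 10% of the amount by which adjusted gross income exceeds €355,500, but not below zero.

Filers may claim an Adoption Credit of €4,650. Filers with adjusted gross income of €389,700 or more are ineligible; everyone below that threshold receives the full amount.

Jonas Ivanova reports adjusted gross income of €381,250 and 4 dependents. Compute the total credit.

€13,725

Working Family Credit: base = 4 × €3,825 = €15,300. income exceeds €345,400 by €35,850, which is 36 full-or-partial €1,000 increments; reduction = 36 × €225 = €8,100, leaving €7,200.
Rural Housing Credit: 10% of the €25,750 excess over €355,500 is €2,575; credit = €4,450 − €2,575 = €1,875.
Adoption Credit: €381,250 is below the €389,700 cutoff, so the full €4,650 applies.
Total: €7,200 + €1,875 + €4,650 = €13,725.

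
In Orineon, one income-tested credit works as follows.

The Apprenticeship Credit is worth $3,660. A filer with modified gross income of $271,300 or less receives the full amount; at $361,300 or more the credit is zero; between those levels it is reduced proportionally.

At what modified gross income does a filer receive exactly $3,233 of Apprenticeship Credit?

$3,233 is 3,233/3,660 of the full $3,660, so 427/3,660 of the $90,000 range has been used: income = $271,300 + $90,000 × 427/3,660 = $281,800.

$281,800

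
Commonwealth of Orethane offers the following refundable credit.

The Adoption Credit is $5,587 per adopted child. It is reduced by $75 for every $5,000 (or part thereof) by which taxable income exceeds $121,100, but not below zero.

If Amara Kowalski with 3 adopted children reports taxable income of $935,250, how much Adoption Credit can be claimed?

Adoption Credit: base = 3 × $5,587 = $16,761. income exceeds $121,100 by $814,150, which is 163 full-or-partial $5,000 increments; reduction = 163 × $75 = $12,225, leaving $4,536.

$4,536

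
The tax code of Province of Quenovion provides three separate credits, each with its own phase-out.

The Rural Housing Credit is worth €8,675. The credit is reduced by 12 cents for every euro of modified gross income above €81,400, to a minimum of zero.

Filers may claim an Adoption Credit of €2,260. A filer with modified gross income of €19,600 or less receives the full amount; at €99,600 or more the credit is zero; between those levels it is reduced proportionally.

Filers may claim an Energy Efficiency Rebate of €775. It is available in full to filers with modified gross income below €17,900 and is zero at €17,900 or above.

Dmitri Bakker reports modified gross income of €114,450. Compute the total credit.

€4,709

Rural Housing Credit: 12% of the €33,050 excess over €81,400 is €3,966; credit = €8,675 − €3,966 = €4,709.
Adoption Credit: €114,450 is at or above €99,600, so the credit is €0.
Energy Efficiency Rebate: €114,450 meets or exceeds the €17,900 cutoff, so the credit is €0.
Total: €4,709 + €0 + €0 = €4,709.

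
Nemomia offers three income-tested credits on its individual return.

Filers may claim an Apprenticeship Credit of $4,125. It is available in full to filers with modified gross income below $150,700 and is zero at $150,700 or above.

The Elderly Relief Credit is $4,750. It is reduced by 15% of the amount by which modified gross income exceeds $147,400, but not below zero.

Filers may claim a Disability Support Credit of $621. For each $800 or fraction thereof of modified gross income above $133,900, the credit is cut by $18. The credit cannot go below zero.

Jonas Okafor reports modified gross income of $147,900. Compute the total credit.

$9,097

Apprenticeship Credit: $147,900 is below the $150,700 cutoff, so the full $4,125 applies.
Elderly Relief Credit: 15% of the $500 excess over $147,400 is $75; credit = $4,750 − $75 = $4,675.
Disability Support Credit: income exceeds $133,900 by $14,000, which is 18 full-or-partial $800 increments; reduction = 18 × $18 = $324, leaving $297.
Total: $4,125 + $4,675 + $297 = $9,097.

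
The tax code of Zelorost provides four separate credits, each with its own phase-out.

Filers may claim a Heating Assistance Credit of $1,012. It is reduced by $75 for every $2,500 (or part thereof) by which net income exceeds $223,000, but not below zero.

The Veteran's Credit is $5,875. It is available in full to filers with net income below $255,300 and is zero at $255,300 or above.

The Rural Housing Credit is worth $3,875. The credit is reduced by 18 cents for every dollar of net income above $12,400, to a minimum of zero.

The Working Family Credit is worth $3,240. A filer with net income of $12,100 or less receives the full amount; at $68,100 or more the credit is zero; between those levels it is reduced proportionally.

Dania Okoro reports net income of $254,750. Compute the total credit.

$5,912

Heating Assistance Credit: income exceeds $223,000 by $31,750, which is 13 full-or-partial $2,500 increments; reduction = 13 × $75 = $975, leaving $37.
Veteran's Credit: $254,750 is below the $255,300 cutoff, so the full $5,875 applies.
Rural Housing Credit: 18% of the $242,350 excess over $12,400 is $43,623 ≥ base, so the credit is $0.
Working Family Credit: $254,750 is at or above $68,100, so the credit is $0.
Total: $37 + $5,875 + $0 + $0 = $5,912.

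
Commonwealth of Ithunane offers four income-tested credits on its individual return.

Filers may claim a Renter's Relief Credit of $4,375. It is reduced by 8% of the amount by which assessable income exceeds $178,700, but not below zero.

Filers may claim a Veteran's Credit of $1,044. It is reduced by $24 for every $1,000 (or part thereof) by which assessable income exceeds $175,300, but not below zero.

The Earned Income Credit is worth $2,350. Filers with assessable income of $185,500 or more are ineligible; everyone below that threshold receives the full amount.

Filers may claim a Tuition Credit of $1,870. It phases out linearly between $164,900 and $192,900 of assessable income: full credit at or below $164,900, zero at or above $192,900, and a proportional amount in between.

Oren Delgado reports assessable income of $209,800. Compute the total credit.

Renter's Relief Credit: 8% of the $31,100 excess over $178,700 is $2,488; credit = $4,375 − $2,488 = $1,887.
Veteran's Credit: income exceeds $175,300 by $34,500, which is 35 full-or-partial $1,000 increments; reduction = 35 × $24 = $840, leaving $204.
Earned Income Credit: $209,800 meets or exceeds the $185,500 cutoff, so the credit is $0.
Tuition Credit: $209,800 is at or above $192,900, so the credit is $0.
Total: $1,887 + $204 + $0 + $0 = $2,091.

$2,091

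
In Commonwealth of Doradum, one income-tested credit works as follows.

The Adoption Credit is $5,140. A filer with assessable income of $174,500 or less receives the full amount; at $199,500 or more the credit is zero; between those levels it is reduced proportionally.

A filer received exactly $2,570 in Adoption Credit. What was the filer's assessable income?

$2,570 is 2,570/5,140 of the full $5,140, so 2,570/5,140 of the $25,000 range has been used: income = $174,500 + $25,000 × 2,570/5,140 = $187,000.

$187,000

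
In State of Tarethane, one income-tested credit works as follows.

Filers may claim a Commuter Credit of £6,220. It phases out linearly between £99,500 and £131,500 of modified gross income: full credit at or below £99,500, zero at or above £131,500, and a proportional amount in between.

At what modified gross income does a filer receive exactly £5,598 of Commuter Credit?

£5,598 is 5,598/6,220 of the full £6,220, so 622/6,220 of the £32,000 range has been used: income = £99,500 + £32,000 × 622/6,220 = £102,700.

£102,700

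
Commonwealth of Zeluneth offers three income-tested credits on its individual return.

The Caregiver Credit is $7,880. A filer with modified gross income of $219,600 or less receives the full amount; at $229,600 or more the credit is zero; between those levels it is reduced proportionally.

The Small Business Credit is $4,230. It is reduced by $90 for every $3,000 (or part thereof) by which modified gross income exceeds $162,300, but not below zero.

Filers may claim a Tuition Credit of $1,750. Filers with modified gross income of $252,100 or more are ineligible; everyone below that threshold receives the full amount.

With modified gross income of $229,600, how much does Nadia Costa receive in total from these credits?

Caregiver Credit: $229,600 is at or above $229,600, so the credit is $0.
Small Business Credit: income exceeds $162,300 by $67,300, which is 23 full-or-partial $3,000 increments; reduction = 23 × $90 = $2,070, leaving $2,160.
Tuition Credit: $229,600 is below the $252,100 cutoff, so the full $1,750 applies.
Total: $0 + $2,160 + $1,750 = $3,910.

$3,910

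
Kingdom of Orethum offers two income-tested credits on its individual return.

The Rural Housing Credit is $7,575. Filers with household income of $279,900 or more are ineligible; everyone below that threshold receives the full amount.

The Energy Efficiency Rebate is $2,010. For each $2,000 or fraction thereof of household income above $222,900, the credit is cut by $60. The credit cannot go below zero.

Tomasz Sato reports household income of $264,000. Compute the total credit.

$8,325

Rural Housing Credit: $264,000 is below the $279,900 cutoff, so the full $7,575 applies.
Energy Efficiency Rebate: income exceeds $222,900 by $41,100, which is 21 full-or-partial $2,000 increments; reduction = 21 × $60 = $1,260, leaving $750.
Total: $7,575 + $750 = $8,325.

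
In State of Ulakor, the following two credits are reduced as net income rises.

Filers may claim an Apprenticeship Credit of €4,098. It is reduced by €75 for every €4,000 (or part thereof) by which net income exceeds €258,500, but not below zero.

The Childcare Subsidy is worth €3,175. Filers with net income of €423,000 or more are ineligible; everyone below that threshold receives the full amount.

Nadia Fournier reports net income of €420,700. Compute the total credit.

Apprenticeship Credit: income exceeds €258,500 by €162,200, which is 41 full-or-partial €4,000 increments; reduction = 41 × €75 = €3,075, leaving €1,023.
Childcare Subsidy: €420,700 is below the €423,000 cutoff, so the full €3,175 applies.
Total: €1,023 + €3,175 = €4,198.

€4,198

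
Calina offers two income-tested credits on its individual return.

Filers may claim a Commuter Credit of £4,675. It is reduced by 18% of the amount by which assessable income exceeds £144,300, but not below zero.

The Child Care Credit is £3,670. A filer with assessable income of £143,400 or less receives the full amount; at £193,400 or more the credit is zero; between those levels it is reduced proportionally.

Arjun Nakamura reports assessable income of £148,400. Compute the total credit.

Commuter Credit: 18% of the £4,100 excess over £144,300 is £738; credit = £4,675 − £738 = £3,937.
Child Care Credit: £148,400 is £5,000 into a £50,000 phase-out range, leaving 45,000/50,000 of the credit: £3,670 × 45,000/50,000 = £3,303.
Total: £3,937 + £3,303 = £7,240.

£7,240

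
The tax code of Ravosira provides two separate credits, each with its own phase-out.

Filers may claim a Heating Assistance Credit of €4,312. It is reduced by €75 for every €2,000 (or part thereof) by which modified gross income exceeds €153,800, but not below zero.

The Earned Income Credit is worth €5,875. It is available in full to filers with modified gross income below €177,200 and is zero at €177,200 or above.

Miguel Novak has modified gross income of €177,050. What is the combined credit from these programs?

Heating Assistance Credit: income exceeds €153,800 by €23,250, which is 12 full-or-partial €2,000 increments; reduction = 12 × €75 = €900, leaving €3,412.
Earned Income Credit: €177,050 is below the €177,200 cutoff, so the full €5,875 applies.
Total: €3,412 + €5,875 = €9,287.

€9,287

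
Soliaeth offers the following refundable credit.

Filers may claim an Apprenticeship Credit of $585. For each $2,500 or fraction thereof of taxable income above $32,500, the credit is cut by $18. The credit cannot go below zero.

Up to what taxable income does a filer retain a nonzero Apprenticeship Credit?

After 32 increments the reduction is 32 × $18 = $576, leaving $9; one more increment wipes it out. Increment 32 ends at excess 32 × $2,500 = $80,000, so the highest qualifying income is $32,500 + $80,000 = $112,500.

$112,500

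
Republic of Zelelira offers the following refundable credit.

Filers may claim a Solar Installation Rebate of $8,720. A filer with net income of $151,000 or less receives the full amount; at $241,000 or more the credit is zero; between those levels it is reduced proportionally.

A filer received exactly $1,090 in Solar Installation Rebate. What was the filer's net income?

$1,090 is 1,090/8,720 of the full $8,720, so 7,630/8,720 of the $90,000 range has been used: income = $151,000 + $90,000 × 7,630/8,720 = $229,750.

$229,750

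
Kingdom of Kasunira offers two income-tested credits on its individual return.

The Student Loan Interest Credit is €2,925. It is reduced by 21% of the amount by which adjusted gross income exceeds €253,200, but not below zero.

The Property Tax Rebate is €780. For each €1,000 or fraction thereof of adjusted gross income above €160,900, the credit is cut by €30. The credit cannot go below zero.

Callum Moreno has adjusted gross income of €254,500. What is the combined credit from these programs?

€2,652

Student Loan Interest Credit: 21% of the €1,300 excess over €253,200 is €273; credit = €2,925 − €273 = €2,652.
Property Tax Rebate: income exceeds €160,900 by €93,600 → 94 increments × €30 = €2,820 ≥ base, so the credit is €0.
Total: €2,652 + €0 = €2,652.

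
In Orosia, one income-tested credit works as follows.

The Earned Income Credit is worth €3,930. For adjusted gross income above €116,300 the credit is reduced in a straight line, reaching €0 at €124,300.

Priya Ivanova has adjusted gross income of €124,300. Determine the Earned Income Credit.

Earned Income Credit: €124,300 is at or above €124,300, so the credit is €0.

€0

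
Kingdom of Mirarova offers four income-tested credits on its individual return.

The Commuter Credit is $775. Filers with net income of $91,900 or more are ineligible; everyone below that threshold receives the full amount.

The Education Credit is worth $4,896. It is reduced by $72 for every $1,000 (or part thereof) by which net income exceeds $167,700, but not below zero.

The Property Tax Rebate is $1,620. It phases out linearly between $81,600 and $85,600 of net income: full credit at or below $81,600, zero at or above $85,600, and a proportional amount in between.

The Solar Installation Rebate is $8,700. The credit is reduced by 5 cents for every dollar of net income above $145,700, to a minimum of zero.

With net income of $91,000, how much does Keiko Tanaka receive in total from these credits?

Commuter Credit: $91,000 is below the $91,900 cutoff, so the full $775 applies.
Education Credit: $91,000 is at or below the $167,700 threshold, so the full $4,896 applies.
Property Tax Rebate: $91,000 is at or above $85,600, so the credit is $0.
Solar Installation Rebate: $91,000 is at or below the $145,700 threshold, so the full $8,700 applies.
Total: $775 + $4,896 + $0 + $8,700 = $14,371.

$14,371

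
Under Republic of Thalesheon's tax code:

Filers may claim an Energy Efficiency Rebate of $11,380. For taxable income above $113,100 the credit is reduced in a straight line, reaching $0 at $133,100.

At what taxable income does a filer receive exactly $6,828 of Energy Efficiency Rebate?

$121,100

$6,828 is 6,828/11,380 of the full $11,380, so 4,552/11,380 of the $20,000 range has been used: income = $113,100 + $20,000 × 4,552/11,380 = $121,100.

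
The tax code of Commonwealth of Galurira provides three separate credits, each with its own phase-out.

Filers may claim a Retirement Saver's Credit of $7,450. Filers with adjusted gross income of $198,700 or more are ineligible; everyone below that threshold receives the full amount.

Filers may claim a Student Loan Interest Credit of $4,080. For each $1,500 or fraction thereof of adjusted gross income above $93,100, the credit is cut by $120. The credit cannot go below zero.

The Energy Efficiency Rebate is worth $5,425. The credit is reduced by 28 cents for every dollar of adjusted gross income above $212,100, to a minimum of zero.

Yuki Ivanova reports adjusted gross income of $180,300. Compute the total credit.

Retirement Saver's Credit: $180,300 is below the $198,700 cutoff, so the full $7,450 applies.
Student Loan Interest Credit: income exceeds $93,100 by $87,200 → 59 increments × $120 = $7,080 ≥ base, so the credit is $0.
Energy Efficiency Rebate: $180,300 is at or below the $212,100 threshold, so the full $5,425 applies.
Total: $7,450 + $0 + $5,425 = $12,875.

$12,875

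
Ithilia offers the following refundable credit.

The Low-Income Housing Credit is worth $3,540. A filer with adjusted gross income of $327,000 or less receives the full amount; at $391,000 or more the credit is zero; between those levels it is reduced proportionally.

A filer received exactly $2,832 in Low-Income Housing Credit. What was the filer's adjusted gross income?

$2,832 is 2,832/3,540 of the full $3,540, so 708/3,540 of the $64,000 range has been used: income = $327,000 + $64,000 × 708/3,540 = $339,800.

$339,800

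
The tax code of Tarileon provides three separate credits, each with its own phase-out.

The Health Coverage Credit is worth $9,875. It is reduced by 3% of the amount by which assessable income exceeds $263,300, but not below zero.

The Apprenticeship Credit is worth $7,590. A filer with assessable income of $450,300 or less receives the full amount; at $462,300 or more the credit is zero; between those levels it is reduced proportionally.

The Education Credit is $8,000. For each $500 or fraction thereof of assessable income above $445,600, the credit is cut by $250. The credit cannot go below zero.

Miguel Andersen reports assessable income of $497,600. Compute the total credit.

$2,846

Health Coverage Credit: 3% of the $234,300 excess over $263,300 is $7,029; credit = $9,875 − $7,029 = $2,846.
Apprenticeship Credit: $497,600 is at or above $462,300, so the credit is $0.
Education Credit: income exceeds $445,600 by $52,000 → 104 increments × $250 = $26,000 ≥ base, so the credit is $0.
Total: $2,846 + $0 + $0 = $2,846.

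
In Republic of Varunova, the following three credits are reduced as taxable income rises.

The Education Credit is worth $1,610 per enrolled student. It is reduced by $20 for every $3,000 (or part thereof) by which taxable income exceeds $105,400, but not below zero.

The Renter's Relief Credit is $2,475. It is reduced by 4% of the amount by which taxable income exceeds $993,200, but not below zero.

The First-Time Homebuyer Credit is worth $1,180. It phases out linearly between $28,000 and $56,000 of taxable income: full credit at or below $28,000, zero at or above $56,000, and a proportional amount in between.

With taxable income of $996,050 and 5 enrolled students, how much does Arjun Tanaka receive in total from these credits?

Education Credit: base = 5 × $1,610 = $8,050. income exceeds $105,400 by $890,650, which is 297 full-or-partial $3,000 increments; reduction = 297 × $20 = $5,940, leaving $2,110.
Renter's Relief Credit: 4% of the $2,850 excess over $993,200 is $114; credit = $2,475 − $114 = $2,361.
First-Time Homebuyer Credit: $996,050 is at or above $56,000, so the credit is $0.
Total: $2,110 + $2,361 + $0 = $4,471.

$4,471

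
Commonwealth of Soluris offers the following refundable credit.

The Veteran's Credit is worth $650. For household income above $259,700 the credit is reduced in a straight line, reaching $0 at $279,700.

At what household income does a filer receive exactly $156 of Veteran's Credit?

$156 is 156/650 of the full $650, so 494/650 of the $20,000 range has been used: income = $259,700 + $20,000 × 494/650 = $274,900.

$274,900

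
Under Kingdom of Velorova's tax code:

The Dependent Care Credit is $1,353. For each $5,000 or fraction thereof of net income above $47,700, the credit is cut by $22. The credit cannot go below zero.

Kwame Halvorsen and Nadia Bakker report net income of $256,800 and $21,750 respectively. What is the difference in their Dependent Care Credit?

$924

Kwame ($256,800): Dependent Care Credit: income exceeds $47,700 by $209,100, which is 42 full-or-partial $5,000 increments; reduction = 42 × $22 = $924, leaving $429.
Nadia ($21,750): Dependent Care Credit: $21,750 is at or below the $47,700 threshold, so the full $1,353 applies.
Difference: |$429 − $1,353| = $924.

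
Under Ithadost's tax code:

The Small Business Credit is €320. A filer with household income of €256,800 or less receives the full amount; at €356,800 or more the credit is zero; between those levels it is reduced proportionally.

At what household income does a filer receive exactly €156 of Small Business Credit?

€308,050

€156 is 156/320 of the full €320, so 164/320 of the €100,000 range has been used: income = €256,800 + €100,000 × 164/320 = €308,050.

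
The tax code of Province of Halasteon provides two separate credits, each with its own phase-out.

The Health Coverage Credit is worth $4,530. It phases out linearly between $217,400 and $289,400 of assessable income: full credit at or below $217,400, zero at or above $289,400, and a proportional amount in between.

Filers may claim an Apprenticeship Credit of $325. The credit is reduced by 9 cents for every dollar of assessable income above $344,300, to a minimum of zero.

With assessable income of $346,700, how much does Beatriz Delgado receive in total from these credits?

$109

Health Coverage Credit: $346,700 is at or above $289,400, so the credit is $0.
Apprenticeship Credit: 9% of the $2,400 excess over $344,300 is $216; credit = $325 − $216 = $109.
Total: $0 + $109 = $109.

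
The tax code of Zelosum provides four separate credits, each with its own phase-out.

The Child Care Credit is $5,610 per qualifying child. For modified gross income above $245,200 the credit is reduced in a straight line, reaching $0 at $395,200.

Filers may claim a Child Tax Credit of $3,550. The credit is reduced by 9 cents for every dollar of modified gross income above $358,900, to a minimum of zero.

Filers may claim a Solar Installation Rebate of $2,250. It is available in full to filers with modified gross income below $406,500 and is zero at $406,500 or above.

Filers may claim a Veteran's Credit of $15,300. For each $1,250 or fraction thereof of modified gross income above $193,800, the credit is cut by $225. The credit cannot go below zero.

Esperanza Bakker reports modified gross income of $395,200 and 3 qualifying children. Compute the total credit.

$2,533

Child Care Credit: base = 3 × $5,610 = $16,830. $395,200 is at or above $395,200, so the credit is $0.
Child Tax Credit: 9% of the $36,300 excess over $358,900 is $3,267; credit = $3,550 − $3,267 = $283.
Solar Installation Rebate: $395,200 is below the $406,500 cutoff, so the full $2,250 applies.
Veteran's Credit: income exceeds $193,800 by $201,400 → 162 increments × $225 = $36,450 ≥ base, so the credit is $0.
Total: $0 + $283 + $2,250 + $0 = $2,533.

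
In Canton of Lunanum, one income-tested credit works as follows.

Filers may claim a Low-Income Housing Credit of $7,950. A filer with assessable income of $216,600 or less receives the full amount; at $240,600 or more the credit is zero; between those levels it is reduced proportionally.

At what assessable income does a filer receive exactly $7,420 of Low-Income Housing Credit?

$7,420 is 7,420/7,950 of the full $7,950, so 530/7,950 of the $24,000 range has been used: income = $216,600 + $24,000 × 530/7,950 = $218,200.

$218,200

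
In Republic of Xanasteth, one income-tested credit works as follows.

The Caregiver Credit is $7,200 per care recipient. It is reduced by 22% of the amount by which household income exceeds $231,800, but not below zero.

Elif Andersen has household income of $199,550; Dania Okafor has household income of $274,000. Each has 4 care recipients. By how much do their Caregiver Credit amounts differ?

Elif ($199,550): Caregiver Credit: base = 4 × $7,200 = $28,800. $199,550 is at or below the $231,800 threshold, so the full $28,800 applies.
Dania ($274,000): Caregiver Credit: base = 4 × $7,200 = $28,800. 22% of the $42,200 excess over $231,800 is $9,284; credit = $28,800 − $9,284 = $19,516.
Difference: |$28,800 − $19,516| = $9,284.

$9,284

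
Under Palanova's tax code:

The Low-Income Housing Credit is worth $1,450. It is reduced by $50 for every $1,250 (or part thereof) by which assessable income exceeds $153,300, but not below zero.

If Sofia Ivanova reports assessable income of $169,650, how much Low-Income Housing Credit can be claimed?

$750

Low-Income Housing Credit: income exceeds $153,300 by $16,350, which is 14 full-or-partial $1,250 increments; reduction = 14 × $50 = $700, leaving $750.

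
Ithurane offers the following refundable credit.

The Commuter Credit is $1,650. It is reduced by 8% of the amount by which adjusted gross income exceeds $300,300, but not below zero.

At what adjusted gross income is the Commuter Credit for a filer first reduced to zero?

The credit falls by 8% of each dollar above $300,300, so it reaches zero when the excess is $1,650 / 8% = $20,625: income = $300,300 + $20,625 = $320,925.

$320,925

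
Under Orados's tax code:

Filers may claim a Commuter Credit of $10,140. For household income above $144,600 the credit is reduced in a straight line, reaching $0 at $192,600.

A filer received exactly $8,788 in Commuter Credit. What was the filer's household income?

$151,000

$8,788 is 8,788/10,140 of the full $10,140, so 1,352/10,140 of the $48,000 range has been used: income = $144,600 + $48,000 × 1,352/10,140 = $151,000.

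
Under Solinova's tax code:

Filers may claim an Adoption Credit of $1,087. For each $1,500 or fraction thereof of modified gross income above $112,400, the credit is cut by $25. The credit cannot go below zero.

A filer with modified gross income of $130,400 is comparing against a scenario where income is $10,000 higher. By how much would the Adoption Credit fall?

$175

At $130,400 — income exceeds $112,400 by $18,000, which is 12 full-or-partial $1,500 increments; reduction = 12 × $25 = $300, leaving $787.
At $140,400 — income exceeds $112,400 by $28,000, which is 19 full-or-partial $1,500 increments; reduction = 19 × $25 = $475, leaving $612.
Lost: $787 − $612 = $175.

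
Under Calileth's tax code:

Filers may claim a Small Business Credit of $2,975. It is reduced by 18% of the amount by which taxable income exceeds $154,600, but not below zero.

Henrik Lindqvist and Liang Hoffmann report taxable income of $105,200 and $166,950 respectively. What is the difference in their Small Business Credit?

$2,223

Henrik ($105,200): Small Business Credit: $105,200 is at or below the $154,600 threshold, so the full $2,975 applies.
Liang ($166,950): Small Business Credit: 18% of the $12,350 excess over $154,600 is $2,223; credit = $2,975 − $2,223 = $752.
Difference: |$2,975 − $752| = $2,223.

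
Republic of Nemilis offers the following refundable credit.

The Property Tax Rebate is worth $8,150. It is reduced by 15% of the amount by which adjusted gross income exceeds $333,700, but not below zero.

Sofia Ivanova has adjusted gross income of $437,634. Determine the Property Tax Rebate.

Property Tax Rebate: 15% of the $103,934 excess over $333,700 is $15,590.10 ≥ base, so the credit is $0.

$0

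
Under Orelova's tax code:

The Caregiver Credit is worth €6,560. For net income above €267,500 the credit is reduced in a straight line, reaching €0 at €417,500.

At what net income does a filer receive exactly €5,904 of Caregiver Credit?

€282,500

€5,904 is 5,904/6,560 of the full €6,560, so 656/6,560 of the €150,000 range has been used: income = €267,500 + €150,000 × 656/6,560 = €282,500.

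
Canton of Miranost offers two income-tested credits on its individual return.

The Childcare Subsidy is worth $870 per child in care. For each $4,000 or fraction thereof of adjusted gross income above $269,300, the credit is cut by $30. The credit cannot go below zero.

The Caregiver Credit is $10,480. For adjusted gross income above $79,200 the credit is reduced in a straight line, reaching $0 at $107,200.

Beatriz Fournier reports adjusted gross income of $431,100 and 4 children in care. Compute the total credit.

$2,250

Childcare Subsidy: base = 4 × $870 = $3,480. income exceeds $269,300 by $161,800, which is 41 full-or-partial $4,000 increments; reduction = 41 × $30 = $1,230, leaving $2,250.
Caregiver Credit: $431,100 is at or above $107,200, so the credit is $0.
Total: $2,250 + $0 = $2,250.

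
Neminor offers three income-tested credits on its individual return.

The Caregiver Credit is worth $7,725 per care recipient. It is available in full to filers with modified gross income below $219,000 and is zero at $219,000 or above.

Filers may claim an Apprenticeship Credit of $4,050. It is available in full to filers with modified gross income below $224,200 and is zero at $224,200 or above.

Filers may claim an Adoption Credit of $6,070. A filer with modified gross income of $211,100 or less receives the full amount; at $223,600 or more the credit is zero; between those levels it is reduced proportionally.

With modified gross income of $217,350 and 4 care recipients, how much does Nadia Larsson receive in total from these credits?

Caregiver Credit: base = 4 × $7,725 = $30,900. $217,350 is below the $219,000 cutoff, so the full $30,900 applies.
Apprenticeship Credit: $217,350 is below the $224,200 cutoff, so the full $4,050 applies.
Adoption Credit: $217,350 is $6,250 into a $12,500 phase-out range, leaving 6,250/12,500 of the credit: $6,070 × 6,250/12,500 = $3,035.
Total: $30,900 + $4,050 + $3,035 = $37,985.

$37,985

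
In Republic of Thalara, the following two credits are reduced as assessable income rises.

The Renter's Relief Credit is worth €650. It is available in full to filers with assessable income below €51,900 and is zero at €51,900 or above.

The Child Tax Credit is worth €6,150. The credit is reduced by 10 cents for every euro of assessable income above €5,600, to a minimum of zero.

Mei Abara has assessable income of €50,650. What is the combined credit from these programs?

€2,295

Renter's Relief Credit: €50,650 is below the €51,900 cutoff, so the full €650 applies.
Child Tax Credit: 10% of the €45,050 excess over €5,600 is €4,505; credit = €6,150 − €4,505 = €1,645.
Total: €650 + €1,645 = €2,295.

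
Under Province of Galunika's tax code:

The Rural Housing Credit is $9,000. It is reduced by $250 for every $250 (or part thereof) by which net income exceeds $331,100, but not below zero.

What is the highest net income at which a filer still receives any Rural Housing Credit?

$339,850

After 35 increments the reduction is 35 × $250 = $8,750, leaving $250; one more increment wipes it out. Increment 35 ends at excess 35 × $250 = $8,750, so the highest qualifying income is $331,100 + $8,750 = $339,850.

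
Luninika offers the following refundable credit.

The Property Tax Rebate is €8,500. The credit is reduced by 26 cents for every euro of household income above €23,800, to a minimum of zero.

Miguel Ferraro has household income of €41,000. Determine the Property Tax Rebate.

€4,028

Property Tax Rebate: 26% of the €17,200 excess over €23,800 is €4,472; credit = €8,500 − €4,472 = €4,028.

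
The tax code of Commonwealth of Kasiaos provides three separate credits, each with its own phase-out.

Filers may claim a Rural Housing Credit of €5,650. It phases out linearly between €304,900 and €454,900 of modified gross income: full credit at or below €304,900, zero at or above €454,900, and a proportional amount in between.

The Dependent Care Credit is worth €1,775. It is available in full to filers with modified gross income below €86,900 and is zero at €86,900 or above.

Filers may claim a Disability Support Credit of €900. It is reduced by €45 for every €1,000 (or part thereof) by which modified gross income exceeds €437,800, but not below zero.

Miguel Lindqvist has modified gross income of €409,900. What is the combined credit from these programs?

Rural Housing Credit: €409,900 is €105,000 into a €150,000 phase-out range, leaving 45,000/150,000 of the credit: €5,650 × 45,000/150,000 = €1,695.
Dependent Care Credit: €409,900 meets or exceeds the €86,900 cutoff, so the credit is €0.
Disability Support Credit: €409,900 is at or below the €437,800 threshold, so the full €900 applies.
Total: €1,695 + €0 + €900 = €2,595.

€2,595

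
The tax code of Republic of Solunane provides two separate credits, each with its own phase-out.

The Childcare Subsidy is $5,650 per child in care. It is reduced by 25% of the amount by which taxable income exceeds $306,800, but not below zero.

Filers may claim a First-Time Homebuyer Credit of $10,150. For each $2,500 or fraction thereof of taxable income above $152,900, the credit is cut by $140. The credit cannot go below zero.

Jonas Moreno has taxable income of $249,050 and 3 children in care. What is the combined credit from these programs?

$21,640

Childcare Subsidy: base = 3 × $5,650 = $16,950. $249,050 is at or below the $306,800 threshold, so the full $16,950 applies.
First-Time Homebuyer Credit: income exceeds $152,900 by $96,150, which is 39 full-or-partial $2,500 increments; reduction = 39 × $140 = $5,460, leaving $4,690.
Total: $16,950 + $4,690 = $21,640.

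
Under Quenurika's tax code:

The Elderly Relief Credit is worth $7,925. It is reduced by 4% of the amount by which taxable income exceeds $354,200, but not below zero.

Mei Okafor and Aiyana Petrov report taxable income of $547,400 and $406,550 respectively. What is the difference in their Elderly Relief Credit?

$5,634

Mei ($547,400): Elderly Relief Credit: 4% of the $193,200 excess over $354,200 is $7,728; credit = $7,925 − $7,728 = $197.
Aiyana ($406,550): Elderly Relief Credit: 4% of the $52,350 excess over $354,200 is $2,094; credit = $7,925 − $2,094 = $5,831.
Difference: |$197 − $5,831| = $5,634.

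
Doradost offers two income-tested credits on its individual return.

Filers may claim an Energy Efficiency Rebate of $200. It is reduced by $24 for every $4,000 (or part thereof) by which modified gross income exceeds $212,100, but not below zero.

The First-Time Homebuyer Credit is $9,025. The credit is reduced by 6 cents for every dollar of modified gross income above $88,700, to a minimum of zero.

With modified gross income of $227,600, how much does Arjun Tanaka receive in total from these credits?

Energy Efficiency Rebate: income exceeds $212,100 by $15,500, which is 4 full-or-partial $4,000 increments; reduction = 4 × $24 = $96, leaving $104.
First-Time Homebuyer Credit: 6% of the $138,900 excess over $88,700 is $8,334; credit = $9,025 − $8,334 = $691.
Total: $104 + $691 = $795.

$795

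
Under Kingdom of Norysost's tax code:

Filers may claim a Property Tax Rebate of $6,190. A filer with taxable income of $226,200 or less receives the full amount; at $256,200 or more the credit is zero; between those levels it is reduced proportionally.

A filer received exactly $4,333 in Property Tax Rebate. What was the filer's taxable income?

$4,333 is 4,333/6,190 of the full $6,190, so 1,857/6,190 of the $30,000 range has been used: income = $226,200 + $30,000 × 1,857/6,190 = $235,200.

$235,200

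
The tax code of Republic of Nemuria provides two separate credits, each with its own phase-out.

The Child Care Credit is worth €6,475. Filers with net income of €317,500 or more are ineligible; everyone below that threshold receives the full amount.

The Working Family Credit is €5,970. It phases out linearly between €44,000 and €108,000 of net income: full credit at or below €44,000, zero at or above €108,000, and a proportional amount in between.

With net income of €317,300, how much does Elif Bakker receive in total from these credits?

Child Care Credit: €317,300 is below the €317,500 cutoff, so the full €6,475 applies.
Working Family Credit: €317,300 is at or above €108,000, so the credit is €0.
Total: €6,475 + €0 = €6,475.

€6,475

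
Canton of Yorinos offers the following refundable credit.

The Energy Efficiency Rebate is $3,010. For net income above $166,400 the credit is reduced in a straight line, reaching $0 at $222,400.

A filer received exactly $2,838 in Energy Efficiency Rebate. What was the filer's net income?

$169,600

$2,838 is 2,838/3,010 of the full $3,010, so 172/3,010 of the $56,000 range has been used: income = $166,400 + $56,000 × 172/3,010 = $169,600.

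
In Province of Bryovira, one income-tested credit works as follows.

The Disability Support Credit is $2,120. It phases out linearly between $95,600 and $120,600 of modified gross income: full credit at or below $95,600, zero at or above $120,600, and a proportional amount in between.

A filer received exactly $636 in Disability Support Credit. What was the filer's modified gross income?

$113,100

$636 is 636/2,120 of the full $2,120, so 1,484/2,120 of the $25,000 range has been used: income = $95,600 + $25,000 × 1,484/2,120 = $113,100.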